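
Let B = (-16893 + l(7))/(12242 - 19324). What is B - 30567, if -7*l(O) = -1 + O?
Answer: -1515210201/49574 ≈ -30565.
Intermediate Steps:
l(O) = ⅐ - O/7 (l(O) = -(-1 + O)/7 = ⅐ - O/7)
B = 118257/49574 (B = (-16893 + (⅐ - ⅐*7))/(12242 - 19324) = (-16893 + (⅐ - 1))/(-7082) = (-16893 - 6/7)*(-1/7082) = -118257/7*(-1/7082) = 118257/49574 ≈ 2.3855)
B - 30567 = 118257/49574 - 30567 = -1515210201/49574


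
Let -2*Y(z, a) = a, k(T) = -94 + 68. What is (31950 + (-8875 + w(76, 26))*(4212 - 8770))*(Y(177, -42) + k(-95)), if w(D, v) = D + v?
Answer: -200096420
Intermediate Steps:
k(T) = -26
Y(z, a) = -a/2
(31950 + (-8875 + w(76, 26))*(4212 - 8770))*(Y(177, -42) + k(-95)) = (31950 + (-8875 + (76 + 26))*(4212 - 8770))*(-½*(-42) - 26) = (31950 + (-8875 + 102)*(-4558))*(21 - 26) = (31950 - 8773*(-4558))*(-5) = (31950 + 39987334)*(-5) = 40019284*(-5) = -200096420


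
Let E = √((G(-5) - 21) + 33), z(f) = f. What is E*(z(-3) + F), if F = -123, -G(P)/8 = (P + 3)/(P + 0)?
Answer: -252*√55/5 ≈ -373.78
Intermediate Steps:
G(P) = -8*(3 + P)/P (G(P) = -8*(P + 3)/(P + 0) = -8*(3 + P)/P)
E = 2*√55/5 (E = √(((-8 - 24/(-5)) - 21) + 33) = √(((-8 - 24*(-⅕)) - 21) + 33) = √(((-8 + 24/5) - 21) + 33) = √((-16/5 - 21) + 33) = √(-121/5 + 33) = √(44/5) = 2*√55/5 ≈ 2.9665)
E*(z(-3) + F) = (2*√55/5)*(-3 - 123) = (2*√55/5)*(-126) = -252*√55/5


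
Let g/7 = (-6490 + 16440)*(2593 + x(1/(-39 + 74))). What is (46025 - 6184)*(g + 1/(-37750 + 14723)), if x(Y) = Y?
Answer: 165689891823219239/23027 ≈ 7.1955e+12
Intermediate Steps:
g = 180604440 (g = 7*((-6490 + 16440)*(2593 + 1/(-39 + 74))) = 7*(9950*(2593 + 1/35)) = 7*(9950*(90756/35)) = 7*(180604440/7) = 180604440)
(46025 - 6184)*(g + 1/(-37750 + 14723)) = (46025 - 6184)*(180604440 + 1/(-37750 + 14723)) = 39841*(180604440 + 1/(-23027)) = 39841*(180604440 - 1/23027) = 39841*(4158778439879/23027) = 165689891823219239/23027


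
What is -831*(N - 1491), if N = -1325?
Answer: 2340096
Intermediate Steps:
-831*(N - 1491) = -831*(-1325 - 1491) = -831*(-2816) = 2340096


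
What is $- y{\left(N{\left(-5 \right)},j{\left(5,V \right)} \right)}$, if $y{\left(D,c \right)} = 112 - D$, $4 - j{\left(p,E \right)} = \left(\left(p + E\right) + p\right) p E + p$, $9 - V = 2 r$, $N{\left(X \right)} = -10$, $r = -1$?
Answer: $-122$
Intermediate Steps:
$V = 11$ ($V = 9 - 2 \left(-1\right) = 9 - -2 = 9 + 2 = 11$)
$j{\left(p,E \right)} = 4 - p - E p \left(E + 2 p\right)$ ($j{\left(p,E \right)} = 4 - \left(\left(\left(p + E\right) + p\right) p E + p\right) = 4 - \left(\left(\left(E + p\right) + p\right) p E + p\right) = 4 - \left(\left(E + 2 p\right) p E + p\right) = 4 - \left(p \left(E + 2 p\right) E + p\right) = 4 - \left(E p \left(E + 2 p\right) + p\right) = 4 - \left(p + E p \left(E + 2 p\right)\right) = 4 - p - E p \left(E + 2 p\right)$)
$- y{\left(N{\left(-5 \right)},j{\left(5,V \right)} \right)} = - (112 - -10) = - (112 + 10) = \left(-1\right) 122 = -122$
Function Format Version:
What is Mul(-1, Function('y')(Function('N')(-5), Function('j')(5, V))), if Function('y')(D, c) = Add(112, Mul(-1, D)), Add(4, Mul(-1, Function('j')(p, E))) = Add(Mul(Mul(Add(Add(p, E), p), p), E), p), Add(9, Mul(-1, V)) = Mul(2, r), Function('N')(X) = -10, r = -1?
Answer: -122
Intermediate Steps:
V = 11 (V = Add(9, Mul(-1, Mul(2, -1))) = Add(9, Mul(-1, -2)) = Add(9, 2) = 11)
Function('j')(p, E) = Add(4, Mul(-1, p), Mul(-1, E, p, Add(E, Mul(2, p)))) (Function('j')(p, E) = Add(4, Mul(-1, Add(Mul(Mul(Add(Add(p, E), p), p), E), p))) = Add(4, Mul(-1, Add(Mul(Mul(Add(Add(E, p), p), p), E), p))) = Add(4, Mul(-1, Add(Mul(Mul(Add(E, Mul(2, p)), p), E), p))) = Add(4, Mul(-1, Add(Mul(Mul(p, Add(E, Mul(2, p))), E), p))) = Add(4, Mul(-1, Add(Mul(E, p, Add(E, Mul(2, p))), p))) = Add(4, Mul(-1, Add(p, Mul(E, p, Add(E, Mul(2, p)))))) = Add(4, Add(Mul(-1, p), Mul(-1, E, p, Add(E, Mul(2, p))))) = Add(4, Mul(-1, p), Mul(-1, E, p, Add(E, Mul(2, p)))))
Mul(-1, Function('y')(Function('N')(-5), Function('j')(5, V))) = Mul(-1, Add(112, Mul(-1, -10))) = Mul(-1, Add(112, 10)) = Mul(-1, 122) = -122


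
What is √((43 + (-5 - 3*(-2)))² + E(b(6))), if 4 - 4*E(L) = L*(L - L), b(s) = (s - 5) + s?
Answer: √1937 ≈ 44.011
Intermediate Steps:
b(s) = -5 + 2*s (b(s) = (-5 + s) + s = -5 + 2*s)
E(L) = 1 (E(L) = 1 - L*(L - L)/4 = 1 - L*0/4 = 1 - ¼*0 = 1 + 0 = 1)
√((43 + (-5 - 3*(-2)))² + E(b(6))) = √((43 + (-5 - 3*(-2)))² + 1) = √((43 + (-5 + 6))² + 1) = √((43 + 1)² + 1) = √(44² + 1) = √(1936 + 1) = √1937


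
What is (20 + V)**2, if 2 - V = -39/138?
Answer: 1050625/2116 ≈ 496.51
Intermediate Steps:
V = 105/46 (V = 2 - (-39)/138 = 2 - 1*(-13/46) = 2 + 13/46 = 105/46 ≈ 2.2826)
(20 + V)**2 = (20 + 105/46)**2 = (1025/46)**2 = 1050625/2116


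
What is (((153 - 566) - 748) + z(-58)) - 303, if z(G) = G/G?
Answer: -1463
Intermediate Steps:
z(G) = 1
(((153 - 566) - 748) + z(-58)) - 303 = (((153 - 566) - 748) + 1) - 303 = ((-413 - 748) + 1) - 303 = (-1161 + 1) - 303 = -1160 - 303 = -1463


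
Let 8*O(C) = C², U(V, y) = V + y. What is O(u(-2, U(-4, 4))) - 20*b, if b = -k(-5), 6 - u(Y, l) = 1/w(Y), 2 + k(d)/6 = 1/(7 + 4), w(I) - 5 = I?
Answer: -178261/792 ≈ -225.08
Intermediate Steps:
w(I) = 5 + I
k(d) = -126/11 (k(d) = -12 + 6/(7 + 4) = -12 + 6/11 = -126/11)
u(Y, l) = 6 - 1/(5 + Y)
O(C) = C²/8
b = 126/11 (b = -1*(-126/11) = 126/11 ≈ 11.455)
O(u(-2, U(-4, 4))) - 20*b = ((29 + 6*(-2))/(5 - 2))²/8 - 20*126/11 = ((29 - 12)/3)²/8 - 2520/11 = ((⅓)*17)²/8 - 2520/11 = (17/3)²/8 - 2520/11 = (⅛)*(289/9) - 2520/11 = 289/72 - 2520/11 = -178261/792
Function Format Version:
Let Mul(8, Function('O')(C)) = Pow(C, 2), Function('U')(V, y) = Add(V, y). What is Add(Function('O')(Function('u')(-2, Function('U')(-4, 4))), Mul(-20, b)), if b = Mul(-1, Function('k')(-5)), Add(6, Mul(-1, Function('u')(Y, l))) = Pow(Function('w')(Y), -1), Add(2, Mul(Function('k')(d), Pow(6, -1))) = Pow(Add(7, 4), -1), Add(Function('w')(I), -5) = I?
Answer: Rational(-178261, 792) ≈ -225.08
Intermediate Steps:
Function('w')(I) = Add(5, I)
Function('k')(d) = Rational(-126, 11) (Function('k')(d) = Add(-12, Mul(6, Pow(Add(7, 4), -1))) = Add(-12, Mul(6, Pow(11, -1))) = Add(-12, Mul(6, Rational(1, 11))) = Add(-12, Rational(6, 11)) = Rational(-126, 11))
Function('u')(Y, l) = Add(6, Mul(-1, Pow(Add(5, Y), -1)))
Function('O')(C) = Mul(Rational(1, 8), Pow(C, 2))
b = Rational(126, 11) (b = Mul(-1, Rational(-126, 11)) = Rational(126, 11) ≈ 11.455)
Add(Function('O')(Function('u')(-2, Function('U')(-4, 4))), Mul(-20, b)) = Add(Mul(Rational(1, 8), Pow(Mul(Pow(Add(5, -2), -1), Add(29, Mul(6, -2))), 2)), Mul(-20, Rational(126, 11))) = Add(Mul(Rational(1, 8), Pow(Mul(Pow(3, -1), Add(29, -12)), 2)), Rational(-2520, 11)) = Add(Mul(Rational(1, 8), Pow(Mul(Rational(1, 3), 17), 2)), Rational(-2520, 11)) = Add(Mul(Rational(1, 8), Pow(Rational(17, 3), 2)), Rational(-2520, 11)) = Add(Mul(Rational(1, 8), Rational(289, 9)), Rational(-2520, 11)) = Add(Rational(289, 72), Rational(-2520, 11)) = Rational(-178261, 792)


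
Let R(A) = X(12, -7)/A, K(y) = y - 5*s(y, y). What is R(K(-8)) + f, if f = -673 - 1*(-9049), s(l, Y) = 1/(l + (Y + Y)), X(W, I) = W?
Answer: 1566024/187 ≈ 8374.5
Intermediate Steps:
s(l, Y) = 1/(l + 2*Y)
f = 8376 (f = -673 + 9049 = 8376)
K(y) = y - 5/(3*y) (K(y) = y - 5/(y + 2*y) = y - 5*1/(3*y) = y - 5/(3*y))
R(A) = 12/A
R(K(-8)) + f = 12/(-8 - 5/3/(-8)) + 8376 = 12/(-8 - 5/3*(-⅛)) + 8376 = 12/(-8 + 5/24) + 8376 = 12/(-187/24) + 8376 = 12*(-24/187) + 8376 = -288/187 + 8376 = 1566024/187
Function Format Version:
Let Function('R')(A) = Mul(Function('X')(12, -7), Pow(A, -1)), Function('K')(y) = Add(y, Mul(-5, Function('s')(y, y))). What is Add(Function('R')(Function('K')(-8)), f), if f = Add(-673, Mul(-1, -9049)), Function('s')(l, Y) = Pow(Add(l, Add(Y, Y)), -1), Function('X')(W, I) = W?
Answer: Rational(1566024, 187) ≈ 8374.5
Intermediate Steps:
Function('s')(l, Y) = Pow(Add(l, Mul(2, Y)), -1)
f = 8376 (f = Add(-673, 9049) = 8376)
Function('K')(y) = Add(y, Mul(Rational(-5, 3), Pow(y, -1))) (Function('K')(y) = Add(y, Mul(-5, Pow(Add(y, Mul(2, y)), -1))) = Add(y, Mul(-5, Pow(Mul(3, y), -1))) = Add(y, Mul(-5, Mul(Rational(1, 3), Pow(y, -1)))) = Add(y, Mul(Rational(-5, 3), Pow(y, -1))))
Function('R')(A) = Mul(12, Pow(A, -1))
Add(Function('R')(Function('K')(-8)), f) = Add(Mul(12, Pow(Add(-8, Mul(Rational(-5, 3), Pow(-8, -1))), -1)), 8376) = Add(Mul(12, Pow(Add(-8, Mul(Rational(-5, 3), Rational(-1, 8))), -1)), 8376) = Add(Mul(12, Pow(Add(-8, Rational(5, 24)), -1)), 8376) = Add(Mul(12, Pow(Rational(-187, 24), -1)), 8376) = Add(Mul(12, Rational(-24, 187)), 8376) = Add(Rational(-288, 187), 8376) = Rational(1566024, 187)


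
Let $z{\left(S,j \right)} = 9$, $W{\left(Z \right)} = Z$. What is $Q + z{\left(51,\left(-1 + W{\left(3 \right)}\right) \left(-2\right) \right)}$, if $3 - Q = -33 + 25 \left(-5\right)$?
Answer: $170$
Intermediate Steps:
$Q = 161$ ($Q = 3 - \left(-33 + 25 \left(-5\right)\right) = 3 - \left(-33 - 125\right) = 3 - -158 = 3 + 158 = 161$)
$Q + z{\left(51,\left(-1 + W{\left(3 \right)}\right) \left(-2\right) \right)} = 161 + 9 = 170$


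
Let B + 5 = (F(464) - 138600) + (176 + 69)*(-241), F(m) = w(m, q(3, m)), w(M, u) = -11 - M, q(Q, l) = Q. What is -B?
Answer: 198125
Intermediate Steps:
F(m) = -11 - m
B = -198125 (B = -5 + (((-11 - 1*464) - 138600) + (176 + 69)*(-241)) = -5 + (((-11 - 464) - 138600) + 245*(-241)) = -5 + ((-475 - 138600) - 59045) = -5 + (-139075 - 59045) = -5 - 198120 = -198125)
-B = -1*(-198125) = 198125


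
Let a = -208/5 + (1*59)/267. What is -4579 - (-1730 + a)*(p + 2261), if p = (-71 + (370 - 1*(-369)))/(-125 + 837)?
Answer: 190207173721/47526 ≈ 4.0022e+6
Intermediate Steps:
p = 167/178 (p = (-71 + (370 + 369))/712 = (-71 + 739)*(1/712) = 668*(1/712) = 167/178 ≈ 0.93820)
a = -55241/1335 (a = -208*1/5 + 59*(1/267) = -208/5 + 59/267 = -55241/1335 ≈ -41.379)
-4579 - (-1730 + a)*(p + 2261) = -4579 - (-1730 - 55241/1335)*(167/178 + 2261) = -4579 - (-2364791)*402625/(1335*178) = -4579 - 1*(-190424795275/47526) = -4579 + 190424795275/47526 = 190207173721/47526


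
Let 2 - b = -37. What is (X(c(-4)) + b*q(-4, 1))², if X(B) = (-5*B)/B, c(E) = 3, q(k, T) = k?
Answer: 25921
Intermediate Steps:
b = 39 (b = 2 - 1*(-37) = 2 + 37 = 39)
X(B) = -5
(X(c(-4)) + b*q(-4, 1))² = (-5 + 39*(-4))² = (-5 - 156)² = (-161)² = 25921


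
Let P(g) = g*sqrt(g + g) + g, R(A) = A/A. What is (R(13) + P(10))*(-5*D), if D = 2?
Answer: -110 - 200*sqrt(5) ≈ -557.21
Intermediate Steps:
R(A) = 1
P(g) = g + sqrt(2)*g**(3/2) (P(g) = g*sqrt(2*g) + g = g*(sqrt(2)*sqrt(g)) + g = sqrt(2)*g**(3/2) + g = g + sqrt(2)*g**(3/2))
(R(13) + P(10))*(-5*D) = (1 + (10 + sqrt(2)*10**(3/2)))*(-5*2) = (1 + (10 + sqrt(2)*(10*sqrt(10))))*(-10) = (1 + (10 + 20*sqrt(5)))*(-10) = (11 + 20*sqrt(5))*(-10) = -110 - 200*sqrt(5)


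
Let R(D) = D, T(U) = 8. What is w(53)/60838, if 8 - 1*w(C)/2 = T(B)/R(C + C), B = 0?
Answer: 420/1612207 ≈ 0.00026051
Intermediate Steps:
w(C) = 16 - 8/C (w(C) = 16 - 16/(C + C) = 16 - 16/(2*C) = 16 - 16*1/(2*C) = 16 - 8/C)
w(53)/60838 = (16 - 8/53)/60838 = (16 - 8*1/53)*(1/60838) = (16 - 8/53)*(1/60838) = (840/53)*(1/60838) = 420/1612207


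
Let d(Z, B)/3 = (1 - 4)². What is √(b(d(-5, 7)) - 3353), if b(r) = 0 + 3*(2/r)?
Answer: 5*I*√1207/3 ≈ 57.903*I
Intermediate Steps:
d(Z, B) = 27 (d(Z, B) = 3*(1 - 4)² = 3*(-3)² = 3*9 = 27)
b(r) = 6/r (b(r) = 0 + 6/r = 6/r)
√(b(d(-5, 7)) - 3353) = √(6/27 - 3353) = √(6*(1/27) - 3353) = √(2/9 - 3353) = √(-30175/9) = 5*I*√1207/3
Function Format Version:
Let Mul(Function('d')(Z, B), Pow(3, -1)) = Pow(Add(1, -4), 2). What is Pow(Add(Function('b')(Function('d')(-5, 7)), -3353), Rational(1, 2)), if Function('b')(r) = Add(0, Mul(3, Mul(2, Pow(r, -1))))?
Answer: Mul(Rational(5, 3), I, Pow(1207, Rational(1, 2))) ≈ Mul(57.903, I)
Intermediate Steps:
Function('d')(Z, B) = 27 (Function('d')(Z, B) = Mul(3, Pow(Add(1, -4), 2)) = Mul(3, Pow(-3, 2)) = Mul(3, 9) = 27)
Function('b')(r) = Mul(6, Pow(r, -1)) (Function('b')(r) = Add(0, Mul(6, Pow(r, -1))) = Mul(6, Pow(r, -1)))
Pow(Add(Function('b')(Function('d')(-5, 7)), -3353), Rational(1, 2)) = Pow(Add(Mul(6, Pow(27, -1)), -3353), Rational(1, 2)) = Pow(Add(Mul(6, Rational(1, 27)), -3353), Rational(1, 2)) = Pow(Add(Rational(2, 9), -3353), Rational(1, 2)) = Pow(Rational(-30175, 9), Rational(1, 2)) = Mul(Rational(5, 3), I, Pow(1207, Rational(1, 2)))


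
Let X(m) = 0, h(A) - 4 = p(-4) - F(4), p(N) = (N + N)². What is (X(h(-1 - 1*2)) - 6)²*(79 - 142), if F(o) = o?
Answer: -2268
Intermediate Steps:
p(N) = 4*N² (p(N) = (2*N)² = 4*N²)
h(A) = 64 (h(A) = 4 + (4*(-4)² - 1*4) = 4 + (4*16 - 4) = 4 + (64 - 4) = 4 + 60 = 64)
(X(h(-1 - 1*2)) - 6)²*(79 - 142) = (0 - 6)²*(79 - 142) = (-6)²*(-63) = 36*(-63) = -2268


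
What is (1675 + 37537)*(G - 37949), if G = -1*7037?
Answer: -1763991032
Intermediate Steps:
G = -7037
(1675 + 37537)*(G - 37949) = (1675 + 37537)*(-7037 - 37949) = 39212*(-44986) = -1763991032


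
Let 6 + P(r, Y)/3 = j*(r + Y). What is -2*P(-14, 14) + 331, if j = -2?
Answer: 367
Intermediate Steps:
P(r, Y) = -18 - 6*Y - 6*r (P(r, Y) = -18 + 3*(-2*(r + Y)) = -18 + 3*(-2*(Y + r)) = -18 + 3*(-2*Y - 2*r) = -18 + (-6*Y - 6*r) = -18 - 6*Y - 6*r)
-2*P(-14, 14) + 331 = -2*(-18 - 6*14 - 6*(-14)) + 331 = -2*(-18 - 84 + 84) + 331 = -2*(-18) + 331 = 36 + 331 = 367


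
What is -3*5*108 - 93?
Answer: -1713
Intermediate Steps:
-3*5*108 - 93 = -15*108 - 93 = -1620 - 93 = -1713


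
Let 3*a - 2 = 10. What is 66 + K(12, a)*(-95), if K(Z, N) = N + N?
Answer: -694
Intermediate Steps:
a = 4 (a = ⅔ + (⅓)*10 = ⅔ + 10/3 = 4)
K(Z, N) = 2*N
66 + K(12, a)*(-95) = 66 + (2*4)*(-95) = 66 + 8*(-95) = 66 - 760 = -694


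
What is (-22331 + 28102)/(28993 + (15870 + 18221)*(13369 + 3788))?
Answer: 5771/584928280 ≈ 9.8662e-6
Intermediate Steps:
(-22331 + 28102)/(28993 + (15870 + 18221)*(13369 + 3788)) = 5771/(28993 + 34091*17157) = 5771/(28993 + 584899287) = 5771/584928280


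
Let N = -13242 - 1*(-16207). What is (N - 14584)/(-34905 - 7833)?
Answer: 3873/14246 ≈ 0.27187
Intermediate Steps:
N = 2965 (N = -13242 + 16207 = 2965)
(N - 14584)/(-34905 - 7833) = (2965 - 14584)/(-34905 - 7833) = -11619/(-42738) = -11619*(-1/42738) = 3873/14246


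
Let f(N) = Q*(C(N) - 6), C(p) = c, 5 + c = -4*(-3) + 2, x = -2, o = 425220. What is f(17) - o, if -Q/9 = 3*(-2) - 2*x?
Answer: -425166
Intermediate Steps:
Q = 18 (Q = -9*(3*(-2) - 2*(-2)) = -9*(-6 + 4) = -9*(-2) = 18)
c = 9 (c = -5 + (-4*(-3) + 2) = -5 + (12 + 2) = -5 + 14 = 9)
C(p) = 9
f(N) = 54 (f(N) = 18*(9 - 6) = 18*3 = 54)
f(17) - o = 54 - 1*425220 = 54 - 425220 = -425166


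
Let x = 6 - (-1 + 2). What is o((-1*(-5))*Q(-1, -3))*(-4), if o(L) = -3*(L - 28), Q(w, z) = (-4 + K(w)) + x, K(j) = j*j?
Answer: -216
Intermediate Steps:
K(j) = j²
x = 5 (x = 6 - 1*1 = 6 - 1 = 5)
Q(w, z) = 1 + w² (Q(w, z) = (-4 + w²) + 5 = 1 + w²)
o(L) = 84 - 3*L (o(L) = -3*(-28 + L) = 84 - 3*L)
o((-1*(-5))*Q(-1, -3))*(-4) = (84 - 3*(-1*(-5))*(1 + (-1)²))*(-4) = (84 - 15*(1 + 1))*(-4) = (84 - 15*2)*(-4) = (84 - 3*10)*(-4) = (84 - 30)*(-4) = 54*(-4) = -216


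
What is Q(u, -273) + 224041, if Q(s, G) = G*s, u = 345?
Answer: 129856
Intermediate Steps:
Q(u, -273) + 224041 = -273*345 + 224041 = -94185 + 224041 = 129856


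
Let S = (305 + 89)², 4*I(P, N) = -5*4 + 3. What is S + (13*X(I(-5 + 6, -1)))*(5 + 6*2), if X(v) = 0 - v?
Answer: 624701/4 ≈ 1.5618e+5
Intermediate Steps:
I(P, N) = -17/4 (I(P, N) = (-5*4 + 3)/4 = (-20 + 3)/4 = (¼)*(-17) = -17/4)
X(v) = -v
S = 155236 (S = 394² = 155236)
S + (13*X(I(-5 + 6, -1)))*(5 + 6*2) = 155236 + (13*(-1*(-17/4)))*(5 + 6*2) = 155236 + (13*(17/4))*(5 + 12) = 155236 + (221/4)*17 = 155236 + 3757/4 = 624701/4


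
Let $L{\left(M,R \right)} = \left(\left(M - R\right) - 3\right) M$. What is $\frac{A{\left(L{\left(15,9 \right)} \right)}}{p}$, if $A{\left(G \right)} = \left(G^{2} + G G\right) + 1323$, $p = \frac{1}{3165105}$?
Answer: $17006109165$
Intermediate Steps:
$L{\left(M,R \right)} = M \left(-3 + M - R\right)$ ($L{\left(M,R \right)} = \left(-3 + M - R\right) M = M \left(-3 + M - R\right)$)
$p = \frac{1}{3165105} \approx 3.1595 \cdot 10^{-7}$
$A{\left(G \right)} = 1323 + 2 G^{2}$ ($A{\left(G \right)} = \left(G^{2} + G^{2}\right) + 1323 = 2 G^{2} + 1323 = 1323 + 2 G^{2}$)
$\frac{A{\left(L{\left(15,9 \right)} \right)}}{p} = \left(1323 + 2 \left(15 \left(-3 + 15 - 9\right)\right)^{2}\right) \frac{1}{\frac{1}{3165105}} = \left(1323 + 2 \left(15 \left(-3 + 15 - 9\right)\right)^{2}\right) 3165105 = \left(1323 + 2 \left(15 \cdot 3\right)^{2}\right) 3165105 = \left(1323 + 2 \cdot 45^{2}\right) 3165105 = \left(1323 + 2 \cdot 2025\right) 3165105 = \left(1323 + 4050\right) 3165105 = 5373 \cdot 3165105 = 17006109165$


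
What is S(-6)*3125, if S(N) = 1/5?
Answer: 625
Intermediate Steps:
S(N) = ⅕
S(-6)*3125 = (⅕)*3125 = 625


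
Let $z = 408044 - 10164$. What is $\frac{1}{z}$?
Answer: $\frac{1}{397880} \approx 2.5133 \cdot 10^{-6}$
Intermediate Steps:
$z = 397880$ ($z = 408044 - 10164 = 397880$)
$\frac{1}{z} = \frac{1}{397880}$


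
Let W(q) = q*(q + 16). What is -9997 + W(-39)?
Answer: -9100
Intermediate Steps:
W(q) = q*(16 + q)
-9997 + W(-39) = -9997 - 39*(16 - 39) = -9997 - 39*(-23) = -9997 + 897 = -9100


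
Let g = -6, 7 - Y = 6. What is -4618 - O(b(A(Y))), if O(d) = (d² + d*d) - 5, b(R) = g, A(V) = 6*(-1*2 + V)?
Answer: -4685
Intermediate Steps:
Y = 1 (Y = 7 - 1*6 = 7 - 6 = 1)
A(V) = -12 + 6*V (A(V) = 6*(-2 + V) = -12 + 6*V)
b(R) = -6
O(d) = -5 + 2*d² (O(d) = (d² + d²) - 5 = 2*d² - 5 = -5 + 2*d²)
-4618 - O(b(A(Y))) = -4618 - (-5 + 2*(-6)²) = -4618 - (-5 + 2*36) = -4618 - (-5 + 72) = -4618 - 1*67 = -4618 - 67 = -4685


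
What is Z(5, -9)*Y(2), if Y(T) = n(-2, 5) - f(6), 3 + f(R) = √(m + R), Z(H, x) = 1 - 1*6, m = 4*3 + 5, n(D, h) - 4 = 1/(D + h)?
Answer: -110/3 + 5*√23 ≈ -12.688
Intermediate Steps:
n(D, h) = 4 + 1/(D + h)
m = 17 (m = 12 + 5 = 17)
Z(H, x) = -5 (Z(H, x) = 1 - 6 = -5)
f(R) = -3 + √(17 + R)
Y(T) = 22/3 - √23 (Y(T) = (1 + 4*(-2) + 4*5)/(-2 + 5) - (-3 + √(17 + 6)) = (1 - 8 + 20)/3 - (-3 + √23) = (⅓)*13 + (3 - √23) = 13/3 + (3 - √23) = 22/3 - √23)
Z(5, -9)*Y(2) = -5*(22/3 - √23) = -110/3 + 5*√23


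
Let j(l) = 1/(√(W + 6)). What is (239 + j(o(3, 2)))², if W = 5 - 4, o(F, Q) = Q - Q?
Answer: (1673 + √7)²/49 ≈ 57302.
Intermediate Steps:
o(F, Q) = 0
W = 1
j(l) = √7/7 (j(l) = 1/(√(1 + 6)) = 1/(√7) = √7/7)
(239 + j(o(3, 2)))² = (239 + √7/7)²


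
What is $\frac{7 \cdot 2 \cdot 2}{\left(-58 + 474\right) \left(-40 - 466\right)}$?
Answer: $- \frac{7}{52624} \approx -0.00013302$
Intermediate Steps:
$\frac{7 \cdot 2 \cdot 2}{\left(-58 + 474\right) \left(-40 - 466\right)} = \frac{14 \cdot 2}{416 \left(-506\right)} = \frac{28}{-210496} = 28 \left(- \frac{1}{210496}\right) = - \frac{7}{52624}$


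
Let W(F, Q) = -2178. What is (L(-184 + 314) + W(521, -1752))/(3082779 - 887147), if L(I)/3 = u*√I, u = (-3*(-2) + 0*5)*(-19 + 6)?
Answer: -1089/1097816 - 117*√130/1097816 ≈ -0.0022071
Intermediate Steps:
u = -78 (u = (6 + 0)*(-13) = 6*(-13) = -78)
L(I) = -234*√I (L(I) = 3*(-78*√I) = -234*√I)
(L(-184 + 314) + W(521, -1752))/(3082779 - 887147) = (-234*√(-184 + 314) - 2178)/(3082779 - 887147) = (-234*√130 - 2178)/2195632 = (-2178 - 234*√130)*(1/2195632) = -1089/1097816 - 117*√130/1097816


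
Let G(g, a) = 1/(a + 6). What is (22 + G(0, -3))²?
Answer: 4489/9 ≈ 498.78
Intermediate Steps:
G(g, a) = 1/(6 + a)
(22 + G(0, -3))² = (22 + 1/(6 - 3))² = (22 + 1/3)² = (22 + ⅓)² = (67/3)² = 4489/9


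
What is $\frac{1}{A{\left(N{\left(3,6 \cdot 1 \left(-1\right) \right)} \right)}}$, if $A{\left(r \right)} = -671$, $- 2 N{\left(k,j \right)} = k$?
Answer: $- \frac{1}{671} \approx -0.0014903$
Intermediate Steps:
$N{\left(k,j \right)} = - \frac{k}{2}$
$\frac{1}{A{\left(N{\left(3,6 \cdot 1 \left(-1\right) \right)} \right)}} = \frac{1}{-671} = - \frac{1}{671}$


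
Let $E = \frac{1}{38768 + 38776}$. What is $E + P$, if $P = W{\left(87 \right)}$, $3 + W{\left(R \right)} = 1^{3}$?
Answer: $- \frac{155087}{77544} \approx -2.0$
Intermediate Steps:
$W{\left(R \right)} = -2$ ($W{\left(R \right)} = -3 + 1^{3} = -3 + 1 = -2$)
$P = -2$
$E = \frac{1}{77544} \approx 1.2896 \cdot 10^{-5}$
$E + P = \frac{1}{77544} - 2 = - \frac{155087}{77544}$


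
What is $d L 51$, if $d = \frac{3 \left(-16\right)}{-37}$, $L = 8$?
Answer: $\frac{19584}{37} \approx 529.3$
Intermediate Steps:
$d = \frac{48}{37}$ ($d = \left(-48\right) \left(- \frac{1}{37}\right) = \frac{48}{37} \approx 1.2973$)
$d L 51 = \frac{48}{37} \cdot 8 \cdot 51 = \frac{384}{37} \cdot 51 = \frac{19584}{37}$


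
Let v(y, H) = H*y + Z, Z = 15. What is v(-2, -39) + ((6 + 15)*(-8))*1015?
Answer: -170427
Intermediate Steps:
v(y, H) = 15 + H*y (v(y, H) = H*y + 15 = 15 + H*y)
v(-2, -39) + ((6 + 15)*(-8))*1015 = (15 - 39*(-2)) + ((6 + 15)*(-8))*1015 = (15 + 78) + (21*(-8))*1015 = 93 - 168*1015 = 93 - 170520 = -170427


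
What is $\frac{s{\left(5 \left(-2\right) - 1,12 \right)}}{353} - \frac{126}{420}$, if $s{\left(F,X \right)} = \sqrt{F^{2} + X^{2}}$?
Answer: $- \frac{3}{10} + \frac{\sqrt{265}}{353} \approx -0.25388$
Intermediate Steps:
$\frac{s{\left(5 \left(-2\right) - 1,12 \right)}}{353} - \frac{126}{420} = \frac{\sqrt{\left(5 \left(-2\right) - 1\right)^{2} + 12^{2}}}{353} - \frac{126}{420} = \sqrt{\left(-10 - 1\right)^{2} + 144} \cdot \frac{1}{353} - \frac{3}{10} = \sqrt{\left(-11\right)^{2} + 144} \cdot \frac{1}{353} - \frac{3}{10} = \sqrt{121 + 144} \cdot \frac{1}{353} - \frac{3}{10} = \sqrt{265} \cdot \frac{1}{353} - \frac{3}{10} = \frac{\sqrt{265}}{353} - \frac{3}{10} = - \frac{3}{10} + \frac{\sqrt{265}}{353}$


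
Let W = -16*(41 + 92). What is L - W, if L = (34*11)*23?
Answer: 10730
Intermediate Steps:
L = 8602 (L = 374*23 = 8602)
W = -2128 (W = -16*133 = -2128)
L - W = 8602 - 1*(-2128) = 8602 + 2128 = 10730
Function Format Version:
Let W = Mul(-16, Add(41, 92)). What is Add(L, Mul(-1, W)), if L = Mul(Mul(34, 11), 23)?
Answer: 10730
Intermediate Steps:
L = 8602 (L = Mul(374, 23) = 8602)
W = -2128 (W = Mul(-16, 133) = -2128)
Add(L, Mul(-1, W)) = Add(8602, Mul(-1, -2128)) = Add(8602, 2128) = 10730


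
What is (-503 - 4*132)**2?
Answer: 1062961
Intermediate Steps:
(-503 - 4*132)**2 = (-503 - 528)**2 = (-1031)**2 = 1062961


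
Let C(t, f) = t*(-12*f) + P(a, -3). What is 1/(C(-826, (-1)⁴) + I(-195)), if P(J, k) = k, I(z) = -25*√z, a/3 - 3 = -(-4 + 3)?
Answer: I/(25*√195 + 9909*I) ≈ 0.00010079 + 3.5511e-6*I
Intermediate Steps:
a = 12 (a = 9 + 3*(-(-4 + 3)) = 9 + 3*(-1*(-1)) = 9 + 3*1 = 9 + 3 = 12)
C(t, f) = -3 - 12*f*t (C(t, f) = t*(-12*f) - 3 = -12*f*t - 3 = -3 - 12*f*t)
1/(C(-826, (-1)⁴) + I(-195)) = 1/((-3 - 12*(-1)⁴*(-826)) - 25*I*√195) = 1/((-3 - 12*1*(-826)) - 25*I*√195) = 1/((-3 + 9912) - 25*I*√195) = 1/(9909 - 25*I*√195)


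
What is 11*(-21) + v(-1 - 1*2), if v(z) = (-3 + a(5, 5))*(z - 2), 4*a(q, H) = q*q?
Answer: -989/4 ≈ -247.25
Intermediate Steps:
a(q, H) = q**2/4 (a(q, H) = (q*q)/4 = q**2/4)
v(z) = -13/2 + 13*z/4 (v(z) = (-3 + (1/4)*5**2)*(z - 2) = (-3 + (1/4)*25)*(-2 + z) = (-3 + 25/4)*(-2 + z) = 13*(-2 + z)/4 = -13/2 + 13*z/4)
11*(-21) + v(-1 - 1*2) = 11*(-21) + (-13/2 + 13*(-1 - 1*2)/4) = -231 + (-13/2 + 13*(-1 - 2)/4) = -231 + (-13/2 + (13/4)*(-3)) = -231 + (-13/2 - 39/4) = -231 - 65/4 = -989/4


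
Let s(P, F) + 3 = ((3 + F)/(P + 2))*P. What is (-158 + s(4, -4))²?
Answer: 235225/9 ≈ 26136.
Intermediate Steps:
s(P, F) = -3 + P*(3 + F)/(2 + P) (s(P, F) = -3 + ((3 + F)/(P + 2))*P = -3 + ((3 + F)/(2 + P))*P = -3 + P*(3 + F)/(2 + P))
(-158 + s(4, -4))² = (-158 + (-6 - 4*4)/(2 + 4))² = (-158 + (-6 - 16)/6)² = (-158 + (⅙)*(-22))² = (-158 - 11/3)² = (-485/3)² = 235225/9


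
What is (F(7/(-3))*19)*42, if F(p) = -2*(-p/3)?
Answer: -3724/3 ≈ -1241.3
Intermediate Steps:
F(p) = 2*p/3 (F(p) = -(-2)*p/3 = 2*p/3)
(F(7/(-3))*19)*42 = ((2*(7/(-3))/3)*19)*42 = ((2*(7*(-⅓))/3)*19)*42 = (((⅔)*(-7/3))*19)*42 = -14/9*19*42 = -266/9*42 = -3724/3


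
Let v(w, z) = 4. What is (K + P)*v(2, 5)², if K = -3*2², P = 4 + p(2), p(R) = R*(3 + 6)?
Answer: 160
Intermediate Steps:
p(R) = 9*R (p(R) = R*9 = 9*R)
P = 22 (P = 4 + 9*2 = 4 + 18 = 22)
K = -12 (K = -3*4 = -12)
(K + P)*v(2, 5)² = (-12 + 22)*4² = 10*16 = 160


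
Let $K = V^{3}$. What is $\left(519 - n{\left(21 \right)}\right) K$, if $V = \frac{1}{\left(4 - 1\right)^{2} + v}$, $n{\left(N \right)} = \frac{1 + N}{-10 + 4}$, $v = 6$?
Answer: $\frac{1568}{10125} \approx 0.15486$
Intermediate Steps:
$n{\left(N \right)} = - \frac{1}{6} - \frac{N}{6}$ ($n{\left(N \right)} = \frac{1 + N}{-6} = \left(1 + N\right) \left(- \frac{1}{6}\right) = - \frac{1}{6} - \frac{N}{6}$)
$V = \frac{1}{15}$ ($V = \frac{1}{\left(4 - 1\right)^{2} + 6} = \frac{1}{3^{2} + 6} = \frac{1}{9 + 6} = \frac{1}{15} \approx 0.066667$)
$K = \frac{1}{3375}$ ($K = \left(\frac{1}{15}\right)^{3} = \frac{1}{3375} \approx 0.0002963$)
$\left(519 - n{\left(21 \right)}\right) K = \left(519 - \left(- \frac{1}{6} - \frac{7}{2}\right)\right) \frac{1}{3375} = \left(519 - - \frac{11}{3}\right) \frac{1}{3375} = \left(519 + \frac{11}{3}\right) \frac{1}{3375} = \frac{1568}{3} \cdot \frac{1}{3375} = \frac{1568}{10125}$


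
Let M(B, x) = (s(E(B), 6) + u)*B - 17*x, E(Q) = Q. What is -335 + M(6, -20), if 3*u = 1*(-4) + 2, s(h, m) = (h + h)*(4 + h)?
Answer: 721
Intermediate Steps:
s(h, m) = 2*h*(4 + h) (s(h, m) = (2*h)*(4 + h) = 2*h*(4 + h))
u = -2/3 (u = (1*(-4) + 2)/3 = (-4 + 2)/3 = (1/3)*(-2) = -2/3 ≈ -0.66667)
M(B, x) = -17*x + B*(-2/3 + 2*B*(4 + B)) (M(B, x) = (2*B*(4 + B) - 2/3)*B - 17*x = (-2/3 + 2*B*(4 + B))*B - 17*x = B*(-2/3 + 2*B*(4 + B)) - 17*x = -17*x + B*(-2/3 + 2*B*(4 + B)))
-335 + M(6, -20) = -335 + (-17*(-20) - 2/3*6 + 2*6**2*(4 + 6)) = -335 + (340 - 4 + 2*36*10) = -335 + (340 - 4 + 720) = -335 + 1056 = 721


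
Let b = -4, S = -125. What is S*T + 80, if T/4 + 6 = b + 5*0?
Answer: 5080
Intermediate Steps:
T = -40 (T = -24 + 4*(-4 + 5*0) = -24 + 4*(-4 + 0) = -24 + 4*(-4) = -24 - 16 = -40)
S*T + 80 = -125*(-40) + 80 = 5000 + 80 = 5080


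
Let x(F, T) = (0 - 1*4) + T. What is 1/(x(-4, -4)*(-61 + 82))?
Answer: -1/168 ≈ -0.0059524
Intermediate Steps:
x(F, T) = -4 + T (x(F, T) = (0 - 4) + T = -4 + T)
1/(x(-4, -4)*(-61 + 82)) = 1/((-4 - 4)*(-61 + 82)) = 1/(-8*21) = 1/(-168) = -1/168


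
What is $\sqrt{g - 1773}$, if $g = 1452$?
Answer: $i \sqrt{321} \approx 17.916 i$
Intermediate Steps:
$\sqrt{g - 1773} = \sqrt{1452 - 1773} = \sqrt{-321} = i \sqrt{321}$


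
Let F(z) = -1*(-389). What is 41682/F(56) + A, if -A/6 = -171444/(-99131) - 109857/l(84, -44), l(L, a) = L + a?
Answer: 12783539950509/771239180 ≈ 16575.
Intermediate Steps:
F(z) = 389
A = 32650129521/1982620 (A = -6*(-171444/(-99131) - 109857/(84 - 44)) = -6*(-171444*(-1/99131) - 109857/40) = -6*(171444/99131 - 109857*1/40) = -6*(171444/99131 - 109857/40) = -6*(-10883376507/3965240) = 32650129521/1982620 ≈ 16468.)
41682/F(56) + A = 41682/389 + 32650129521/1982620 = 12783539950509/771239180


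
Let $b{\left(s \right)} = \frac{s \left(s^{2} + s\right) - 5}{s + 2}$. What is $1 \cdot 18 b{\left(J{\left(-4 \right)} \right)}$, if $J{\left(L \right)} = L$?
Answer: $477$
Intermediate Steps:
$b{\left(s \right)} = \frac{-5 + s \left(s + s^{2}\right)}{2 + s}$ ($b{\left(s \right)} = \frac{s \left(s + s^{2}\right) - 5}{2 + s} = \frac{-5 + s \left(s + s^{2}\right)}{2 + s}$)
$1 \cdot 18 b{\left(J{\left(-4 \right)} \right)} = 1 \cdot 18 \frac{-5 + \left(-4\right)^{2} + \left(-4\right)^{3}}{2 - 4} = 18 \frac{-5 + 16 - 64}{-2} = 18 \left(\left(- \frac{1}{2}\right) \left(-53\right)\right) = 18 \cdot \frac{53}{2} = 477$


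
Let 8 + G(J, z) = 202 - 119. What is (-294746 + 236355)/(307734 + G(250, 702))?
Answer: -58391/307809 ≈ -0.18970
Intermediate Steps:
G(J, z) = 75 (G(J, z) = -8 + (202 - 119) = -8 + 83 = 75)
(-294746 + 236355)/(307734 + G(250, 702)) = (-294746 + 236355)/(307734 + 75) = -58391/307809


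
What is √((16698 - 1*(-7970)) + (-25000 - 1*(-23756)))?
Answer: 8*√366 ≈ 153.05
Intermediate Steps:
√((16698 - 1*(-7970)) + (-25000 - 1*(-23756))) = √((16698 + 7970) + (-25000 + 23756)) = √(24668 - 1244) = √23424 = 8*√366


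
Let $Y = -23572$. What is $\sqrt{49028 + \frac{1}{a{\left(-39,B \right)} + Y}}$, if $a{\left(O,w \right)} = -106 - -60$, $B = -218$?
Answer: $\frac{3 \sqrt{62014296894}}{3374} \approx 221.42$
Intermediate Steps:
$a{\left(O,w \right)} = -46$ ($a{\left(O,w \right)} = -106 + 60 = -46$)
$\sqrt{49028 + \frac{1}{a{\left(-39,B \right)} + Y}} = \sqrt{49028 + \frac{1}{-46 - 23572}} = \sqrt{49028 + \frac{1}{-23618}} = \sqrt{49028 - \frac{1}{23618}} = \sqrt{\frac{1157943303}{23618}} = \frac{3 \sqrt{62014296894}}{3374}$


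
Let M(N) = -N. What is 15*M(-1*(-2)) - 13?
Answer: -43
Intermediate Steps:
15*M(-1*(-2)) - 13 = 15*(-(-1)*(-2)) - 13 = 15*(-1*2) - 13 = 15*(-2) - 13 = -30 - 13 = -43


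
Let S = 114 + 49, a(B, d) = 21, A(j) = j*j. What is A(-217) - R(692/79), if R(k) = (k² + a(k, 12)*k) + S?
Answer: 291238274/6241 ≈ 46665.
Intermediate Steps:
A(j) = j²
S = 163
R(k) = 163 + k² + 21*k (R(k) = (k² + 21*k) + 163 = 163 + k² + 21*k)
A(-217) - R(692/79) = (-217)² - (163 + (692/79)² + 21*(692/79)) = 47089 - (163 + (692*(1/79))² + 21*(692*(1/79))) = 47089 - (163 + (692/79)² + 21*(692/79)) = 47089 - (163 + 478864/6241 + 14532/79) = 47089 - 1*2644175/6241 = 47089 - 2644175/6241 = 291238274/6241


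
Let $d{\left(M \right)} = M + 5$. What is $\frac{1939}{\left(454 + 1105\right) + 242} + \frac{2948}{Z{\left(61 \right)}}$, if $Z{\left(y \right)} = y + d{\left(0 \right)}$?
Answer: $\frac{247151}{5403} \approx 45.743$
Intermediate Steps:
$d{\left(M \right)} = 5 + M$
$Z{\left(y \right)} = 5 + y$ ($Z{\left(y \right)} = y + \left(5 + 0\right) = y + 5 = 5 + y$)
$\frac{1939}{\left(454 + 1105\right) + 242} + \frac{2948}{Z{\left(61 \right)}} = \frac{1939}{\left(454 + 1105\right) + 242} + \frac{2948}{5 + 61} = \frac{1939}{1559 + 242} + \frac{2948}{66} = \frac{1939}{1801} + 2948 \cdot \frac{1}{66} = 1939 \cdot \frac{1}{1801} + \frac{134}{3} = \frac{1939}{1801} + \frac{134}{3} = \frac{247151}{5403}$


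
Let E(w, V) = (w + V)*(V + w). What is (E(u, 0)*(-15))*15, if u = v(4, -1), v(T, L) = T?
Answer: -3600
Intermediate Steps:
u = 4
E(w, V) = (V + w)**2 (E(w, V) = (V + w)*(V + w) = (V + w)**2)
(E(u, 0)*(-15))*15 = ((0 + 4)**2*(-15))*15 = (4**2*(-15))*15 = (16*(-15))*15 = -240*15 = -3600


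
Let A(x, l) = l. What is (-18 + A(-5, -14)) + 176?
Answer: 144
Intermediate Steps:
(-18 + A(-5, -14)) + 176 = (-18 - 14) + 176 = -32 + 176 = 144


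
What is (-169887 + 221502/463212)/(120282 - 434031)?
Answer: 13115579257/24222050298 ≈ 0.54147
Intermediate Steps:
(-169887 + 221502/463212)/(120282 - 434031) = (-169887 + 221502*(1/463212))/(-313749) = (-169887 + 36917/77202)*(-1/313749) = -13115579257/77202*(-1/313749) = 13115579257/24222050298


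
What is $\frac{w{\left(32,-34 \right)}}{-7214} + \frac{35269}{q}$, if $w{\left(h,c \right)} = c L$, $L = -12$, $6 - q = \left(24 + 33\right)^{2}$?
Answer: $- \frac{127876855}{11697501} \approx -10.932$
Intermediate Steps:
$q = -3243$ ($q = 6 - \left(24 + 33\right)^{2} = 6 - 57^{2} = 6 - 3249 = -3243$)
$w{\left(h,c \right)} = - 12 c$ ($w{\left(h,c \right)} = c \left(-12\right) = - 12 c$)
$\frac{w{\left(32,-34 \right)}}{-7214} + \frac{35269}{q} = \frac{\left(-12\right) \left(-34\right)}{-7214} + \frac{35269}{-3243} = 408 \left(- \frac{1}{7214}\right) + 35269 \left(- \frac{1}{3243}\right) = - \frac{204}{3607} - \frac{35269}{3243} = - \frac{127876855}{11697501}$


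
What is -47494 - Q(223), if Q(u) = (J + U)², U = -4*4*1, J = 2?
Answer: -47690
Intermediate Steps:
U = -16 (U = -16*1 = -16)
Q(u) = 196 (Q(u) = (2 - 16)² = (-14)² = 196)
-47494 - Q(223) = -47494 - 1*196 = -47494 - 196 = -47690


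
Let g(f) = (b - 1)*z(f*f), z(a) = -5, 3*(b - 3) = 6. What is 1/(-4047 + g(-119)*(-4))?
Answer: -1/3967 ≈ -0.00025208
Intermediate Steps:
b = 5 (b = 3 + (⅓)*6 = 3 + 2 = 5)
g(f) = -20 (g(f) = (5 - 1)*(-5) = 4*(-5) = -20)
1/(-4047 + g(-119)*(-4)) = 1/(-4047 - 20*(-4)) = 1/(-4047 + 80) = 1/(-3967) = -1/3967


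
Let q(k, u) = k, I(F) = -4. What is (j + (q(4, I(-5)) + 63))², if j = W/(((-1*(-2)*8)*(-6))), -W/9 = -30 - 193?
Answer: 2175625/1024 ≈ 2124.6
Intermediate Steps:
W = 2007 (W = -9*(-30 - 193) = -9*(-223) = 2007)
j = -669/32 (j = 2007/(((-1*(-2)*8)*(-6))) = 2007/(((2*8)*(-6))) = 2007/((16*(-6))) = 2007/(-96) = 2007*(-1/96) = -669/32 ≈ -20.906)
(j + (q(4, I(-5)) + 63))² = (-669/32 + (4 + 63))² = (-669/32 + 67)² = (1475/32)² = 2175625/1024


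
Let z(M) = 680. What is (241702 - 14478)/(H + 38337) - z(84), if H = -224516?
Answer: -126828944/186179 ≈ -681.22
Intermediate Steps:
(241702 - 14478)/(H + 38337) - z(84) = (241702 - 14478)/(-224516 + 38337) - 1*680 = 227224/(-186179) - 680 = 227224*(-1/186179) - 680 = -227224/186179 - 680 = -126828944/186179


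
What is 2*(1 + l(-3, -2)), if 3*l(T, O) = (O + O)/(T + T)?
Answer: 22/9 ≈ 2.4444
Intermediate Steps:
l(T, O) = O/(3*T) (l(T, O) = ((O + O)/(T + T))/3 = ((2*O)/((2*T)))/3 = ((2*O)*(1/(2*T)))/3 = (O/T)/3 = O/(3*T))
2*(1 + l(-3, -2)) = 2*(1 + (⅓)*(-2)/(-3)) = 2*(1 + (⅓)*(-2)*(-⅓)) = 2*(1 + 2/9) = 2*(11/9) = 22/9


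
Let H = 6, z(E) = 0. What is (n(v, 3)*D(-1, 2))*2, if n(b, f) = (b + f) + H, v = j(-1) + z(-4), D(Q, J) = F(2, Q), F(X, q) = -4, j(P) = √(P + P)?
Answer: -72 - 8*I*√2 ≈ -72.0 - 11.314*I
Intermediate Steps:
j(P) = √2*√P (j(P) = √(2*P) = √2*√P)
D(Q, J) = -4
v = I*√2 (v = √2*√(-1) + 0 = √2*I + 0 = I*√2 + 0 = I*√2 ≈ 1.4142*I)
n(b, f) = 6 + b + f (n(b, f) = (b + f) + 6 = 6 + b + f)
(n(v, 3)*D(-1, 2))*2 = ((6 + I*√2 + 3)*(-4))*2 = ((9 + I*√2)*(-4))*2 = (-36 - 4*I*√2)*2 = -72 - 8*I*√2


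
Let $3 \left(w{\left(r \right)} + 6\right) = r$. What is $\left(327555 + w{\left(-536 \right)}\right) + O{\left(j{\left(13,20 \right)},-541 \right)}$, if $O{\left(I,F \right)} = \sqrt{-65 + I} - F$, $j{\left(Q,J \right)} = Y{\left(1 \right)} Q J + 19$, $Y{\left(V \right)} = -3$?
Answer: $\frac{983734}{3} + i \sqrt{826} \approx 3.2791 \cdot 10^{5} + 28.74 i$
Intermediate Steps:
$w{\left(r \right)} = -6 + \frac{r}{3}$
$j{\left(Q,J \right)} = 19 - 3 J Q$ ($j{\left(Q,J \right)} = - 3 Q J + 19 = - 3 J Q + 19 = 19 - 3 J Q$)
$\left(327555 + w{\left(-536 \right)}\right) + O{\left(j{\left(13,20 \right)},-541 \right)} = \left(327555 + \left(-6 + \frac{1}{3} \left(-536\right)\right)\right) + \left(\sqrt{-65 + \left(19 - 60 \cdot 13\right)} - -541\right) = \left(327555 - \frac{554}{3}\right) + \left(\sqrt{-65 + \left(19 - 780\right)} + 541\right) = \left(327555 - \frac{554}{3}\right) + \left(\sqrt{-65 - 761} + 541\right) = \frac{982111}{3} + \left(\sqrt{-826} + 541\right) = \frac{982111}{3} + \left(i \sqrt{826} + 541\right) = \frac{982111}{3} + \left(541 + i \sqrt{826}\right) = \frac{983734}{3} + i \sqrt{826}$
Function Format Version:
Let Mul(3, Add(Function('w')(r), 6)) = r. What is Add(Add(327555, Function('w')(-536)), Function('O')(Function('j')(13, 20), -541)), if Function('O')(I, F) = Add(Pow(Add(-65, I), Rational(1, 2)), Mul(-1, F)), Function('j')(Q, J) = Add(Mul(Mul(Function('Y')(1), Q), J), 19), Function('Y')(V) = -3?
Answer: Add(Rational(983734, 3), Mul(I, Pow(826, Rational(1, 2)))) ≈ Add(3.2791e+5, Mul(28.740, I))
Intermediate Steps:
Function('w')(r) = Add(-6, Mul(Rational(1, 3), r))
Function('j')(Q, J) = Add(19, Mul(-3, J, Q)) (Function('j')(Q, J) = Add(Mul(Mul(-3, Q), J), 19) = Add(Mul(-3, J, Q), 19) = Add(19, Mul(-3, J, Q)))
Add(Add(327555, Function('w')(-536)), Function('O')(Function('j')(13, 20), -541)) = Add(Add(327555, Add(-6, Mul(Rational(1, 3), -536))), Add(Pow(Add(-65, Add(19, Mul(-3, 20, 13))), Rational(1, 2)), Mul(-1, -541))) = Add(Add(327555, Add(-6, Rational(-536, 3))), Add(Pow(Add(-65, Add(19, -780)), Rational(1, 2)), 541)) = Add(Add(327555, Rational(-554, 3)), Add(Pow(Add(-65, -761), Rational(1, 2)), 541)) = Add(Rational(982111, 3), Add(Pow(-826, Rational(1, 2)), 541)) = Add(Rational(982111, 3), Add(Mul(I, Pow(826, Rational(1, 2))), 541)) = Add(Rational(982111, 3), Add(541, Mul(I, Pow(826, Rational(1, 2))))) = Add(Rational(983734, 3), Mul(I, Pow(826, Rational(1, 2))))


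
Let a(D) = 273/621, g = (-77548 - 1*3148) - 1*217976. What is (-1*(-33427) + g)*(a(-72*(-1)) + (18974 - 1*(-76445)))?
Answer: -1746357518960/69 ≈ -2.5310e+10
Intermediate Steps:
g = -298672 (g = (-77548 - 3148) - 217976 = -80696 - 217976 = -298672)
a(D) = 91/207 (a(D) = 273*(1/621) = 91/207)
(-1*(-33427) + g)*(a(-72*(-1)) + (18974 - 1*(-76445))) = (-1*(-33427) - 298672)*(91/207 + (18974 - 1*(-76445))) = (33427 - 298672)*(91/207 + (18974 + 76445)) = -265245*(91/207 + 95419) = -265245*19751824/207 = -1746357518960/69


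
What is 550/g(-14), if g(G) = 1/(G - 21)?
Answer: -19250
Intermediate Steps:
g(G) = 1/(-21 + G)
550/g(-14) = 550/(1/(-21 - 14)) = 550/(1/(-35)) = 550/(-1/35) = 550*(-35) = -19250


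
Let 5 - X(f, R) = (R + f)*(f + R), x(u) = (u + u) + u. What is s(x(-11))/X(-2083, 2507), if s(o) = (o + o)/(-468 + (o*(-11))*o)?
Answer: -22/745869879 ≈ -2.9496e-8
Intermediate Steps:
x(u) = 3*u (x(u) = 2*u + u = 3*u)
s(o) = 2*o/(-468 - 11*o**2) (s(o) = (2*o)/(-468 + (-11*o)*o) = (2*o)/(-468 - 11*o**2) = 2*o/(-468 - 11*o**2))
X(f, R) = 5 - (R + f)**2 (X(f, R) = 5 - (R + f)*(f + R) = 5 - (R + f)*(R + f) = 5 - (R + f)**2)
s(x(-11))/X(-2083, 2507) = (-2*3*(-11)/(468 + 11*(3*(-11))**2))/(5 - (2507 - 2083)**2) = (-2*(-33)/(468 + 11*(-33)**2))/(5 - 1*424**2) = (-2*(-33)/(468 + 11*1089))/(5 - 1*179776) = (-2*(-33)/(468 + 11979))/(5 - 179776) = -2*(-33)/12447/(-179771) = -2*(-33)*1/12447*(-1/179771) = (22/4149)*(-1/179771) = -22/745869879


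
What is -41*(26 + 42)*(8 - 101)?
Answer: 259284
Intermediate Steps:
-41*(26 + 42)*(8 - 101) = -2788*(-93) = -41*(-6324) = 259284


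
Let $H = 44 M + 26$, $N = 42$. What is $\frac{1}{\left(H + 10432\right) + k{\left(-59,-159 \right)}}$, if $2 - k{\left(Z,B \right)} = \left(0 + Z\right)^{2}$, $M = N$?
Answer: $\frac{1}{8827} \approx 0.00011329$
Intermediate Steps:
$M = 42$
$k{\left(Z,B \right)} = 2 - Z^{2}$ ($k{\left(Z,B \right)} = 2 - \left(0 + Z\right)^{2} = 2 - Z^{2}$)
$H = 1874$ ($H = 44 \cdot 42 + 26 = 1848 + 26 = 1874$)
$\frac{1}{\left(H + 10432\right) + k{\left(-59,-159 \right)}} = \frac{1}{\left(1874 + 10432\right) + \left(2 - \left(-59\right)^{2}\right)} = \frac{1}{12306 + \left(2 - 3481\right)} = \frac{1}{12306 - 3479} = \frac{1}{8827}$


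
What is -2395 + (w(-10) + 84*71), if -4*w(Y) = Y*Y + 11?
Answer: 14165/4 ≈ 3541.3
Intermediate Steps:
w(Y) = -11/4 - Y²/4 (w(Y) = -(Y*Y + 11)/4 = -(Y² + 11)/4 = -(11 + Y²)/4 = -11/4 - Y²/4)
-2395 + (w(-10) + 84*71) = -2395 + ((-11/4 - ¼*(-10)²) + 84*71) = -2395 + ((-11/4 - ¼*100) + 5964) = -2395 + ((-11/4 - 25) + 5964) = -2395 + (-111/4 + 5964) = -2395 + 23745/4 = 14165/4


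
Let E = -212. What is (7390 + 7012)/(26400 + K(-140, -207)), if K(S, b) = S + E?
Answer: 7201/13024 ≈ 0.55290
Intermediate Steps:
K(S, b) = -212 + S (K(S, b) = S - 212 = -212 + S)
(7390 + 7012)/(26400 + K(-140, -207)) = (7390 + 7012)/(26400 + (-212 - 140)) = 14402/(26400 - 352) = 14402/26048 = 14402*(1/26048) = 7201/13024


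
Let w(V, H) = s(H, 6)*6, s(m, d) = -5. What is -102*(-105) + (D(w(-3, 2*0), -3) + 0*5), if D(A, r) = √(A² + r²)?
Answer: 10710 + 3*√101 ≈ 10740.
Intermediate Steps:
w(V, H) = -30 (w(V, H) = -5*6 = -30)
-102*(-105) + (D(w(-3, 2*0), -3) + 0*5) = -102*(-105) + (√((-30)² + (-3)²) + 0*5) = 10710 + (√(900 + 9) + 0) = 10710 + (√909 + 0) = 10710 + (3*√101 + 0) = 10710 + 3*√101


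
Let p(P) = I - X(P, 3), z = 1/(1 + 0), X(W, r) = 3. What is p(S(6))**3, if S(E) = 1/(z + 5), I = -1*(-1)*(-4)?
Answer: -343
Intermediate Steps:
I = -4 (I = 1*(-4) = -4)
z = 1 (z = 1/1 = 1)
S(E) = 1/6 (S(E) = 1/(1 + 5) = 1/6)
p(P) = -7 (p(P) = -4 - 1*3 = -4 - 3 = -7)
p(S(6))**3 = (-7)**3 = -343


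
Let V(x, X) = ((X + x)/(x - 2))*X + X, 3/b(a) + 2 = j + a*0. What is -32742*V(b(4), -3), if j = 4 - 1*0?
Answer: 392904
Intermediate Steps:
j = 4 (j = 4 + 0 = 4)
b(a) = 3/2 (b(a) = 3/(-2 + (4 + a*0)) = 3/(-2 + (4 + 0)) = 3/(-2 + 4) = 3/2)
V(x, X) = X + X*(X + x)/(-2 + x) (V(x, X) = ((X + x)/(-2 + x))*X + X = X*(X + x)/(-2 + x) + X = X + X*(X + x)/(-2 + x))
-32742*V(b(4), -3) = -(-98226)*(-2 - 3 + 2*(3/2))/(-2 + 3/2) = -(-98226)*(-2 - 3 + 3)/(-½) = -(-98226)*(-2)*(-2) = -32742*(-12) = 392904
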